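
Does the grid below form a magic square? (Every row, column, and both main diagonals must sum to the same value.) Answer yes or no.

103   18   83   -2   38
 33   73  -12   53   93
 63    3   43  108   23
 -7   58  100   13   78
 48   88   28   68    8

Row 1: 103 + 18 + 83 + (-2) + 38 = 240.
Row 2: 33 + 73 + (-12) + 53 + 93 = 240.
Row 3: 63 + 3 + 43 + 108 + 23 = 240.
Row 4: -7 + 58 + 100 + 13 + 78 = 242.
Row 5: 48 + 88 + 28 + 68 + 8 = 240.
Column 1: 103 + 33 + 63 + (-7) + 48 = 240.
Column 2: 18 + 73 + 3 + 58 + 88 = 240.
Column 3: 83 + (-12) + 43 + 100 + 28 = 242.
Column 4: -2 + 53 + 108 + 13 + 68 = 240.
Column 5: 38 + 93 + 23 + 78 + 8 = 240.
Main diagonal: 103 + 73 + 43 + 13 + 8 = 240.
Anti-diagonal: 38 + 53 + 43 + 58 + 48 = 240.

No — row 4 sums to 242 but row 1 sums to 240.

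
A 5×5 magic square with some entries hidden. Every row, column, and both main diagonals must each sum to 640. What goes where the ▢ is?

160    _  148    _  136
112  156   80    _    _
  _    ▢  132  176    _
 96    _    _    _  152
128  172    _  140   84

88

Row 5 needs 640; the known cells sum to 524, so (5,3) = 116.
Column 1 must total 640; the given cells sum to 496, so (3,1) = 144.
Column 3: 148 + 80 + 132 + 116 + ? = 640, so (4,3) = 164.
Main diagonal: 160 + 156 + 132 + 84 + ? = 640, so (4,4) = 108.
Row 4 needs 640; the known cells sum to 520, so (4,2) = 120.
Anti-diagonal must total 640; the given cells sum to 516, so (2,4) = 124.
Row 2 must total 640; the given cells sum to 472, so (2,5) = 168.
Column 4 needs 640; the known cells sum to 548, so (1,4) = 92.
From column 5, 640 − (136 + 168 + 152 + 84) gives (3,5) = 100.
The remaining cell in row 1 is (1,2) = 640 − 536 = 104.
Row 3: 144 + 132 + 176 + 100 + ? = 640, so (3,2) = 88.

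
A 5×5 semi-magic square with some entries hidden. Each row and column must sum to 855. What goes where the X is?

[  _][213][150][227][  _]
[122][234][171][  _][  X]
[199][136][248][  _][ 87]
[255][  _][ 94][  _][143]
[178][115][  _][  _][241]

220

Row 3 must total 855; the given cells sum to 670, so (3,4) = 185.
Column 1 must total 855; the given cells sum to 754, so (1,1) = 101.
Column 2 needs 855; the known cells sum to 698, so (4,2) = 157.
Column 3: 150 + 171 + 248 + 94 + ? = 855, so (5,3) = 192.
Using row 1: 101 + 213 + 150 + 227 + ? → (1,5) = 855 − 691 = 164.
Row 4 needs 855; the known cells sum to 649, so (4,4) = 206.
Row 5 needs 855; the known cells sum to 726, so (5,4) = 129.
Using column 4: 227 + 185 + 206 + 129 + ? → (2,4) = 855 − 747 = 108.
From column 5, 855 − (164 + 87 + 143 + 241) gives (2,5) = 220.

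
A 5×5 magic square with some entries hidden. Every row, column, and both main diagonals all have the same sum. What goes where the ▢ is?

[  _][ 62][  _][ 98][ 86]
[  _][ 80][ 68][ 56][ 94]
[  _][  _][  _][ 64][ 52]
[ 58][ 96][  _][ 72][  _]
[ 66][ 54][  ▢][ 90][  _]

92

Column 4 is complete and sums to 380; that is the magic constant.
Using row 2: 80 + 68 + 56 + 94 + ? → (2,1) = 380 − 298 = 82.
The remaining cell in column 2 is (3,2) = 380 − 292 = 88.
Anti-diagonal needs 380; the known cells sum to 304, so (3,3) = 76.
Row 3: 88 + 76 + 64 + 52 + ? = 380, so (3,1) = 100.
From column 1, 380 − (82 + 100 + 58 + 66) gives (1,1) = 74.
Main diagonal: 74 + 80 + 76 + 72 + ? = 380, so (5,5) = 78.
The remaining cell in row 1 is (1,3) = 380 − 320 = 60.
Using row 5: 66 + 54 + 90 + 78 + ? → (5,3) = 380 − 288 = 92.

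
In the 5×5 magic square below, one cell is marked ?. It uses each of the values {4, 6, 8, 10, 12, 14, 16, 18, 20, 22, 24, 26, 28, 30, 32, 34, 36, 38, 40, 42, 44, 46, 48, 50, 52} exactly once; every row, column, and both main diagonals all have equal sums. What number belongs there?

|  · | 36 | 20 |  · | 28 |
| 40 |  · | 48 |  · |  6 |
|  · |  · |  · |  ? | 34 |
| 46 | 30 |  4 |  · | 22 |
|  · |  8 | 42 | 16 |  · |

The 25 entries sum to 700, so each line sums to 700/5 = 140.
Row 4 needs 140; the known cells sum to 102, so (4,4) = 38.
Column 3 must total 140; the given cells sum to 114, so (3,3) = 26.
The remaining cell in column 5 is (5,5) = 140 − 90 = 50.
The remaining cell in row 5 is (5,1) = 140 − 116 = 24.
The remaining cell in anti-diagonal is (2,4) = 140 − 108 = 32.
Row 2 must total 140; the given cells sum to 126, so (2,2) = 14.
Column 2 needs 140; the known cells sum to 88, so (3,2) = 52.
Main diagonal needs 140; the known cells sum to 128, so (1,1) = 12.
From row 1, 140 − (12 + 36 + 20 + 28) gives (1,4) = 44.
Column 1 must total 140; the given cells sum to 122, so (3,1) = 18.
Using column 4: 44 + 32 + 38 + 16 + ? → (3,4) = 140 − 130 = 10.

10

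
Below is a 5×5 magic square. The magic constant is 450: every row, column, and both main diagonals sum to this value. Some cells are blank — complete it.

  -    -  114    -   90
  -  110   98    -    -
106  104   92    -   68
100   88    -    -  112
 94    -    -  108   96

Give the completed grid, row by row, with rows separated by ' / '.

The remaining cell in row 3 is (3,4) = 450 − 370 = 80.
Column 5: 90 + 68 + 112 + 96 + ? = 450, so (2,5) = 84.
The remaining cell in anti-diagonal is (2,4) = 450 − 364 = 86.
Row 2: 110 + 98 + 86 + 84 + ? = 450, so (2,1) = 72.
Using column 1: 72 + 106 + 100 + 94 + ? → (1,1) = 450 − 372 = 78.
The remaining cell in main diagonal is (4,4) = 450 − 376 = 74.
Using row 4: 100 + 88 + 74 + 112 + ? → (4,3) = 450 − 374 = 76.
Column 3 must total 450; the given cells sum to 380, so (5,3) = 70.
Using column 4: 86 + 80 + 74 + 108 + ? → (1,4) = 450 − 348 = 102.
Row 1 needs 450; the known cells sum to 384, so (1,2) = 66.
Row 5 needs 450; the known cells sum to 368, so (5,2) = 82.

78 66 114 102 90 / 72 110 98 86 84 / 106 104 92 80 68 / 100 88 76 74 112 / 94 82 70 108 96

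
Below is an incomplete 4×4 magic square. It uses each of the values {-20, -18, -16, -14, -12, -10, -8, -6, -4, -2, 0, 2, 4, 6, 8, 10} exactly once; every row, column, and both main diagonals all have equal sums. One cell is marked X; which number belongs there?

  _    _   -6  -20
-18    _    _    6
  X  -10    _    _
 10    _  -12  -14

-16

The 16 entries sum to -80, so each line sums to -80/4 = -20.
Row 4: 10 + (-12) + (-14) + ? = -20, so (4,2) = -4.
Column 4 must total -20; the given cells sum to -28, so (3,4) = 8.
From anti-diagonal, -20 − (-20 + (-10) + 10) gives (2,3) = 0.
Using row 2: -18 + 0 + 6 + ? → (2,2) = -20 − (-12) = -8.
Column 2 needs -20; the known cells sum to -22, so (1,2) = 2.
From column 3, -20 − (-6 + 0 + (-12)) gives (3,3) = -2.
Main diagonal needs -20; the known cells sum to -24, so (1,1) = 4.
Row 3 needs -20; the known cells sum to -4, so (3,1) = -16.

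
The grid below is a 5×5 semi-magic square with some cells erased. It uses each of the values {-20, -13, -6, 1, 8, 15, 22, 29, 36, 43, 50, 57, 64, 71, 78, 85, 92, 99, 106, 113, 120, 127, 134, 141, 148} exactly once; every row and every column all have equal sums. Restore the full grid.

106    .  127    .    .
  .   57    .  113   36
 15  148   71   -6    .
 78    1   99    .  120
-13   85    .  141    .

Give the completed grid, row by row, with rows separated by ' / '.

The 25 entries sum to 1600, so each line sums to 1600/5 = 320.
Row 3 needs 320; the known cells sum to 228, so (3,5) = 92.
Row 4: 78 + 1 + 99 + 120 + ? = 320, so (4,4) = 22.
Column 1 must total 320; the given cells sum to 186, so (2,1) = 134.
Column 2 needs 320; the known cells sum to 291, so (1,2) = 29.
Column 4 needs 320; the known cells sum to 270, so (1,4) = 50.
Row 1 needs 320; the known cells sum to 312, so (1,5) = 8.
Row 2 must total 320; the given cells sum to 340, so (2,3) = -20.
Column 3: 127 + (-20) + 71 + 99 + ? = 320, so (5,3) = 43.
Column 5 must total 320; the given cells sum to 256, so (5,5) = 64.

106 29 127 50 8 / 134 57 -20 113 36 / 15 148 71 -6 92 / 78 1 99 22 120 / -13 85 43 141 64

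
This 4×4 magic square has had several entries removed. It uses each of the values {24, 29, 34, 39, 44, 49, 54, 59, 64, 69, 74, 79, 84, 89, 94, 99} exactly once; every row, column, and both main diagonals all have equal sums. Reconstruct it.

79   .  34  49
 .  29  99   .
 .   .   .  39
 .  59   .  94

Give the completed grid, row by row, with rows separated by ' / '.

The 16 entries sum to 984, so each line sums to 984/4 = 246.
The remaining cell in row 1 is (1,2) = 246 − 162 = 84.
The remaining cell in column 2 is (3,2) = 246 − 172 = 74.
Column 4: 49 + 39 + 94 + ? = 246, so (2,4) = 64.
Main diagonal must total 246; the given cells sum to 202, so (3,3) = 44.
Using anti-diagonal: 49 + 99 + 74 + ? → (4,1) = 246 − 222 = 24.
The remaining cell in row 2 is (2,1) = 246 − 192 = 54.
From row 3, 246 − (74 + 44 + 39) gives (3,1) = 89.
Row 4: 24 + 59 + 94 + ? = 246, so (4,3) = 69.

79 84 34 49 / 54 29 99 64 / 89 74 44 39 / 24 59 69 94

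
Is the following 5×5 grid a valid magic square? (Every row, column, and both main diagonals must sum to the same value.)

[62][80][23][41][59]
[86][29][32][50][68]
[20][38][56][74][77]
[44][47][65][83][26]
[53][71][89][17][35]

Row 1: 62 + 80 + 23 + 41 + 59 = 265.
Row 2: 86 + 29 + 32 + 50 + 68 = 265.
Row 3: 20 + 38 + 56 + 74 + 77 = 265.
Row 4: 44 + 47 + 65 + 83 + 26 = 265.
Row 5: 53 + 71 + 89 + 17 + 35 = 265.
Column 1: 62 + 86 + 20 + 44 + 53 = 265.
Column 2: 80 + 29 + 38 + 47 + 71 = 265.
Column 3: 23 + 32 + 56 + 65 + 89 = 265.
Column 4: 41 + 50 + 74 + 83 + 17 = 265.
Column 5: 59 + 68 + 77 + 26 + 35 = 265.
Main diagonal: 62 + 29 + 56 + 83 + 35 = 265.
Anti-diagonal: 59 + 50 + 56 + 47 + 53 = 265.
All lines sum to 265.

Yes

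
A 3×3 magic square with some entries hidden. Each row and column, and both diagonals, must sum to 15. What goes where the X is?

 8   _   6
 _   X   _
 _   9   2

5

Using row 1: 8 + 6 + ? → (1,2) = 15 − 14 = 1.
Row 3 must total 15; the given cells sum to 11, so (3,1) = 4.
Using column 1: 8 + 4 + ? → (2,1) = 15 − 12 = 3.
Column 2: 1 + 9 + ? = 15, so (2,2) = 5.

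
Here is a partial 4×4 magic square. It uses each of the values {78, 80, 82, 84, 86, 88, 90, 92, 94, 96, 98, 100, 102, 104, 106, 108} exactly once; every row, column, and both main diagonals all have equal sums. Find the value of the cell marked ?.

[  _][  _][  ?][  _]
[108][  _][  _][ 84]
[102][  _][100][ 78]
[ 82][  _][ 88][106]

90

The 16 entries sum to 1488, so each line sums to 1488/4 = 372.
Using row 3: 102 + 100 + 78 + ? → (3,2) = 372 − 280 = 92.
Row 4 must total 372; the given cells sum to 276, so (4,2) = 96.
Column 1: 108 + 102 + 82 + ? = 372, so (1,1) = 80.
Using column 4: 84 + 78 + 106 + ? → (1,4) = 372 − 268 = 104.
Main diagonal: 80 + 100 + 106 + ? = 372, so (2,2) = 86.
From anti-diagonal, 372 − (104 + 92 + 82) gives (2,3) = 94.
Column 2 must total 372; the given cells sum to 274, so (1,2) = 98.
Using column 3: 94 + 100 + 88 + ? → (1,3) = 372 − 282 = 90.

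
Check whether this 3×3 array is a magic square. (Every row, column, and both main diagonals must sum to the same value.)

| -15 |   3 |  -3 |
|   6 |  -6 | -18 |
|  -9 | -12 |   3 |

Row 1: -15 + 3 + (-3) = -15.
Row 2: 6 + (-6) + (-18) = -18.
Row 3: -9 + (-12) + 3 = -18.
Column 1: -15 + 6 + (-9) = -18.
Column 2: 3 + (-6) + (-12) = -15.
Column 3: -3 + (-18) + 3 = -18.
Main diagonal: -15 + (-6) + 3 = -18.
Anti-diagonal: -3 + (-6) + (-9) = -18.

No — column 2 sums to -15 but column 3 sums to -18.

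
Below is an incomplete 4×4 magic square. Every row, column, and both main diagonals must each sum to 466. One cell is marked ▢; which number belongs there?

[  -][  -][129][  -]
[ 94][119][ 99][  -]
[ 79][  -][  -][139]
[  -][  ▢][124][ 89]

104

From row 2, 466 − (94 + 119 + 99) gives (2,4) = 154.
Column 3: 129 + 99 + 124 + ? = 466, so (3,3) = 114.
Using column 4: 154 + 139 + 89 + ? → (1,4) = 466 − 382 = 84.
Main diagonal: 119 + 114 + 89 + ? = 466, so (1,1) = 144.
From row 1, 466 − (144 + 129 + 84) gives (1,2) = 109.
The remaining cell in row 3 is (3,2) = 466 − 332 = 134.
Column 1: 144 + 94 + 79 + ? = 466, so (4,1) = 149.
The remaining cell in column 2 is (4,2) = 466 − 362 = 104.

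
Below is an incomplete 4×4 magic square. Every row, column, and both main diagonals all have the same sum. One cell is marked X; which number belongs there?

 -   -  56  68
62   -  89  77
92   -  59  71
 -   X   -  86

Column 4 is complete and sums to 302; that is the magic constant.
Row 2: 62 + 89 + 77 + ? = 302, so (2,2) = 74.
The remaining cell in row 3 is (3,2) = 302 − 222 = 80.
From column 3, 302 − (56 + 89 + 59) gives (4,3) = 98.
From main diagonal, 302 − (74 + 59 + 86) gives (1,1) = 83.
Anti-diagonal must total 302; the given cells sum to 237, so (4,1) = 65.
Row 1 must total 302; the given cells sum to 207, so (1,2) = 95.
Row 4 needs 302; the known cells sum to 249, so (4,2) = 53.

53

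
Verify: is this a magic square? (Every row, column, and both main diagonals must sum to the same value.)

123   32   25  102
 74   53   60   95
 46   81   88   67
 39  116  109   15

Row 1: 123 + 32 + 25 + 102 = 282.
Row 2: 74 + 53 + 60 + 95 = 282.
Row 3: 46 + 81 + 88 + 67 = 282.
Row 4: 39 + 116 + 109 + 15 = 279.
Column 1: 123 + 74 + 46 + 39 = 282.
Column 2: 32 + 53 + 81 + 116 = 282.
Column 3: 25 + 60 + 88 + 109 = 282.
Column 4: 102 + 95 + 67 + 15 = 279.
Main diagonal: 123 + 53 + 88 + 15 = 279.
Anti-diagonal: 102 + 60 + 81 + 39 = 282.

No — column 2 sums to 282 but row 4 sums to 279.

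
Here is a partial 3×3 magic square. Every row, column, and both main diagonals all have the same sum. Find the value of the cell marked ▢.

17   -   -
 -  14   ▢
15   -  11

18

Main diagonal is complete and sums to 42; that is the magic constant.
Using row 3: 15 + 11 + ? → (3,2) = 42 − 26 = 16.
Column 1: 17 + 15 + ? = 42, so (2,1) = 10.
The remaining cell in column 2 is (1,2) = 42 − 30 = 12.
Using anti-diagonal: 14 + 15 + ? → (1,3) = 42 − 29 = 13.
Row 2 must total 42; the given cells sum to 24, so (2,3) = 18.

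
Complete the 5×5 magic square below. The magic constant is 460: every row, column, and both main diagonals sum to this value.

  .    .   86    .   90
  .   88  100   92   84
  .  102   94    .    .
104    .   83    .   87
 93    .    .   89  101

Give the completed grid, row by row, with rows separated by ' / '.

82 99 86 103 90 / 96 88 100 92 84 / 85 102 94 81 98 / 104 91 83 95 87 / 93 80 97 89 101

From row 2, 460 − (88 + 100 + 92 + 84) gives (2,1) = 96.
Column 3 must total 460; the given cells sum to 363, so (5,3) = 97.
From column 5, 460 − (90 + 84 + 87 + 101) gives (3,5) = 98.
Using anti-diagonal: 90 + 92 + 94 + 93 + ? → (4,2) = 460 − 369 = 91.
From row 4, 460 − (104 + 91 + 83 + 87) gives (4,4) = 95.
Row 5 needs 460; the known cells sum to 380, so (5,2) = 80.
Column 2 must total 460; the given cells sum to 361, so (1,2) = 99.
Using main diagonal: 88 + 94 + 95 + 101 + ? → (1,1) = 460 − 378 = 82.
Row 1: 82 + 99 + 86 + 90 + ? = 460, so (1,4) = 103.
From column 1, 460 − (82 + 96 + 104 + 93) gives (3,1) = 85.
Column 4 needs 460; the known cells sum to 379, so (3,4) = 81.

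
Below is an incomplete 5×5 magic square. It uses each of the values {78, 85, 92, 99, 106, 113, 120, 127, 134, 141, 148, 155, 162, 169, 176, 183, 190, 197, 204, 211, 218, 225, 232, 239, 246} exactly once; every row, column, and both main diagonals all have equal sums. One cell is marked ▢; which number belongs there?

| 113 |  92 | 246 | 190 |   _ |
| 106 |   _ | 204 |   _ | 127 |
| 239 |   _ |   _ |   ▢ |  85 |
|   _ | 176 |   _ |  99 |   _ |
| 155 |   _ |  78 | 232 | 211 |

141

The 25 entries sum to 4050, so each line sums to 4050/5 = 810.
Row 1: 113 + 92 + 246 + 190 + ? = 810, so (1,5) = 169.
Row 5: 155 + 78 + 232 + 211 + ? = 810, so (5,2) = 134.
From column 1, 810 − (113 + 106 + 239 + 155) gives (4,1) = 197.
From column 5, 810 − (169 + 127 + 85 + 211) gives (4,5) = 218.
The remaining cell in row 4 is (4,3) = 810 − 690 = 120.
Using column 3: 246 + 204 + 120 + 78 + ? → (3,3) = 810 − 648 = 162.
From main diagonal, 810 − (113 + 162 + 99 + 211) gives (2,2) = 225.
From anti-diagonal, 810 − (169 + 162 + 176 + 155) gives (2,4) = 148.
Using column 2: 92 + 225 + 176 + 134 + ? → (3,2) = 810 − 627 = 183.
Column 4: 190 + 148 + 99 + 232 + ? = 810, so (3,4) = 141.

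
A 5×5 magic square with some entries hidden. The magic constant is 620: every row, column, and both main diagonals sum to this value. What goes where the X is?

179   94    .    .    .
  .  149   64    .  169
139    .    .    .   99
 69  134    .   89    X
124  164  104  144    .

The remaining cell in row 5 is (5,5) = 620 − 536 = 84.
From column 1, 620 − (179 + 139 + 69 + 124) gives (2,1) = 109.
From column 2, 620 − (94 + 149 + 134 + 164) gives (3,2) = 79.
The remaining cell in main diagonal is (3,3) = 620 − 501 = 119.
Row 2 needs 620; the known cells sum to 491, so (2,4) = 129.
From row 3, 620 − (139 + 79 + 119 + 99) gives (3,4) = 184.
The remaining cell in column 4 is (1,4) = 620 − 546 = 74.
Anti-diagonal: 129 + 119 + 134 + 124 + ? = 620, so (1,5) = 114.
The remaining cell in row 1 is (1,3) = 620 − 461 = 159.
From column 3, 620 − (159 + 64 + 119 + 104) gives (4,3) = 174.
Using column 5: 114 + 169 + 99 + 84 + ? → (4,5) = 620 − 466 = 154.

154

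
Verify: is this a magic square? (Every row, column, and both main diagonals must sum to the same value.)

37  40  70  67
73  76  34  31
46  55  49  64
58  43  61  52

Row 1: 37 + 40 + 70 + 67 = 214.
Row 2: 73 + 76 + 34 + 31 = 214.
Row 3: 46 + 55 + 49 + 64 = 214.
Row 4: 58 + 43 + 61 + 52 = 214.
Column 1: 37 + 73 + 46 + 58 = 214.
Column 2: 40 + 76 + 55 + 43 = 214.
Column 3: 70 + 34 + 49 + 61 = 214.
Column 4: 67 + 31 + 64 + 52 = 214.
Main diagonal: 37 + 76 + 49 + 52 = 214.
Anti-diagonal: 67 + 34 + 55 + 58 = 214.
All lines sum to 214.

Yes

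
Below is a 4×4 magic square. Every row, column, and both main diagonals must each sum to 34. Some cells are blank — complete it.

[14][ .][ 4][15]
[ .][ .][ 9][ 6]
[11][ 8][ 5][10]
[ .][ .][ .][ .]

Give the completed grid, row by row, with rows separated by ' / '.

14 1 4 15 / 7 12 9 6 / 11 8 5 10 / 2 13 16 3

Row 1: 14 + 4 + 15 + ? = 34, so (1,2) = 1.
The remaining cell in column 3 is (4,3) = 34 − 18 = 16.
Using column 4: 15 + 6 + 10 + ? → (4,4) = 34 − 31 = 3.
From main diagonal, 34 − (14 + 5 + 3) gives (2,2) = 12.
The remaining cell in anti-diagonal is (4,1) = 34 − 32 = 2.
Using row 2: 12 + 9 + 6 + ? → (2,1) = 34 − 27 = 7.
Row 4 needs 34; the known cells sum to 21, so (4,2) = 13.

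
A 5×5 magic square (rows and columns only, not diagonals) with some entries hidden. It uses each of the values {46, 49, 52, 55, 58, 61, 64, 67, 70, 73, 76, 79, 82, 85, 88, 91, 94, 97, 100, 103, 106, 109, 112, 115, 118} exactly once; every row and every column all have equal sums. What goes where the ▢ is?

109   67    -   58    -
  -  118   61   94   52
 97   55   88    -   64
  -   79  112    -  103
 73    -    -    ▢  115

The 25 entries sum to 2050, so each line sums to 2050/5 = 410.
From row 2, 410 − (118 + 61 + 94 + 52) gives (2,1) = 85.
Row 3 must total 410; the given cells sum to 304, so (3,4) = 106.
Column 1 needs 410; the known cells sum to 364, so (4,1) = 46.
Using column 2: 67 + 118 + 55 + 79 + ? → (5,2) = 410 − 319 = 91.
Column 5 needs 410; the known cells sum to 334, so (1,5) = 76.
From row 1, 410 − (109 + 67 + 58 + 76) gives (1,3) = 100.
Row 4 must total 410; the given cells sum to 340, so (4,4) = 70.
Column 3 needs 410; the known cells sum to 361, so (5,3) = 49.
Column 4 needs 410; the known cells sum to 328, so (5,4) = 82.

82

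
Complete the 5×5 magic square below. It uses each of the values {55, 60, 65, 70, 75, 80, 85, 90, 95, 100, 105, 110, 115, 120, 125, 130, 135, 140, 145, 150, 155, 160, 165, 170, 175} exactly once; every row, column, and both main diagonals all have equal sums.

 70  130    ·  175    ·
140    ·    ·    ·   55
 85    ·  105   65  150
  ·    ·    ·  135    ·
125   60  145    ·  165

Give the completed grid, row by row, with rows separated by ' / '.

70 130 90 175 110 / 140 100 160 120 55 / 85 170 105 65 150 / 155 115 75 135 95 / 125 60 145 80 165

The 25 entries sum to 2875, so each line sums to 2875/5 = 575.
Row 3 must total 575; the given cells sum to 405, so (3,2) = 170.
From row 5, 575 − (125 + 60 + 145 + 165) gives (5,4) = 80.
From column 1, 575 − (70 + 140 + 85 + 125) gives (4,1) = 155.
Using column 4: 175 + 65 + 135 + 80 + ? → (2,4) = 575 − 455 = 120.
Main diagonal needs 575; the known cells sum to 475, so (2,2) = 100.
Row 2 needs 575; the known cells sum to 415, so (2,3) = 160.
Using column 2: 130 + 100 + 170 + 60 + ? → (4,2) = 575 − 460 = 115.
From anti-diagonal, 575 − (120 + 105 + 115 + 125) gives (1,5) = 110.
Using row 1: 70 + 130 + 175 + 110 + ? → (1,3) = 575 − 485 = 90.
From column 3, 575 − (90 + 160 + 105 + 145) gives (4,3) = 75.
The remaining cell in column 5 is (4,5) = 575 − 480 = 95.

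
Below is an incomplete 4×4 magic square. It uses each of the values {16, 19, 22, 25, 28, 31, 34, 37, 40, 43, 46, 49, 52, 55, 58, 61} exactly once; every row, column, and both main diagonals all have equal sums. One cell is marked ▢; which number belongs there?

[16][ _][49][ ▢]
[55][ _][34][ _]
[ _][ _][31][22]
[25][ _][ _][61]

52

The 16 entries sum to 616, so each line sums to 616/4 = 154.
Using column 1: 16 + 55 + 25 + ? → (3,1) = 154 − 96 = 58.
Using column 3: 49 + 34 + 31 + ? → (4,3) = 154 − 114 = 40.
Main diagonal: 16 + 31 + 61 + ? = 154, so (2,2) = 46.
The remaining cell in row 2 is (2,4) = 154 − 135 = 19.
The remaining cell in row 3 is (3,2) = 154 − 111 = 43.
Row 4 must total 154; the given cells sum to 126, so (4,2) = 28.
Using column 2: 46 + 43 + 28 + ? → (1,2) = 154 − 117 = 37.
Using column 4: 19 + 22 + 61 + ? → (1,4) = 154 − 102 = 52.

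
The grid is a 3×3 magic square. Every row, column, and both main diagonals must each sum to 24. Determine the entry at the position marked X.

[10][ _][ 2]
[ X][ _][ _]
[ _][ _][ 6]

Row 1 needs 24; the known cells sum to 12, so (1,2) = 12.
From column 3, 24 − (2 + 6) gives (2,3) = 16.
Using main diagonal: 10 + 6 + ? → (2,2) = 24 − 16 = 8.
The remaining cell in anti-diagonal is (3,1) = 24 − 10 = 14.
Row 2 needs 24; the known cells sum to 24, so (2,1) = 0.

0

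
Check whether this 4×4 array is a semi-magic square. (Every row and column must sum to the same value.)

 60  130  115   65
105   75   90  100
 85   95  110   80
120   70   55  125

Row 1: 60 + 130 + 115 + 65 = 370.
Row 2: 105 + 75 + 90 + 100 = 370.
Row 3: 85 + 95 + 110 + 80 = 370.
Row 4: 120 + 70 + 55 + 125 = 370.
Column 1: 60 + 105 + 85 + 120 = 370.
Column 2: 130 + 75 + 95 + 70 = 370.
Column 3: 115 + 90 + 110 + 55 = 370.
Column 4: 65 + 100 + 80 + 125 = 370.
All lines sum to 370.

Yes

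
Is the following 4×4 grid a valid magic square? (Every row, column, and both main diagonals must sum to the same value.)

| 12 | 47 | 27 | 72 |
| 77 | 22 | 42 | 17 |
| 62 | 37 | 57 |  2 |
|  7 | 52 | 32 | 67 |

Yes

Row 1: 12 + 47 + 27 + 72 = 158.
Row 2: 77 + 22 + 42 + 17 = 158.
Row 3: 62 + 37 + 57 + 2 = 158.
Row 4: 7 + 52 + 32 + 67 = 158.
Column 1: 12 + 77 + 62 + 7 = 158.
Column 2: 47 + 22 + 37 + 52 = 158.
Column 3: 27 + 42 + 57 + 32 = 158.
Column 4: 72 + 17 + 2 + 67 = 158.
Main diagonal: 12 + 22 + 57 + 67 = 158.
Anti-diagonal: 72 + 42 + 37 + 7 = 158.
All lines sum to 158.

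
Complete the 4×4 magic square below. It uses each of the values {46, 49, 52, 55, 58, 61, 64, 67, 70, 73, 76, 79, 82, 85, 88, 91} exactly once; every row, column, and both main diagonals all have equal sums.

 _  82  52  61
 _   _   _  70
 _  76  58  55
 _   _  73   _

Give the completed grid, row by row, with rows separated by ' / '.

The 16 entries sum to 1096, so each line sums to 1096/4 = 274.
Row 1 must total 274; the given cells sum to 195, so (1,1) = 79.
Row 3 must total 274; the given cells sum to 189, so (3,1) = 85.
Column 3: 52 + 58 + 73 + ? = 274, so (2,3) = 91.
Using column 4: 61 + 70 + 55 + ? → (4,4) = 274 − 186 = 88.
Using main diagonal: 79 + 58 + 88 + ? → (2,2) = 274 − 225 = 49.
Anti-diagonal needs 274; the known cells sum to 228, so (4,1) = 46.
The remaining cell in row 2 is (2,1) = 274 − 210 = 64.
Row 4 must total 274; the given cells sum to 207, so (4,2) = 67.

79 82 52 61 / 64 49 91 70 / 85 76 58 55 / 46 67 73 88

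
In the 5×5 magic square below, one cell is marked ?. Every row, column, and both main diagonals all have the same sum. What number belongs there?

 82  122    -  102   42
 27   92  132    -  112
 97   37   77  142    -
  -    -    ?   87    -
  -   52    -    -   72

Main diagonal is complete and sums to 410; that is the magic constant.
From row 1, 410 − (82 + 122 + 102 + 42) gives (1,3) = 62.
Using row 2: 27 + 92 + 132 + 112 + ? → (2,4) = 410 − 363 = 47.
Row 3: 97 + 37 + 77 + 142 + ? = 410, so (3,5) = 57.
From column 2, 410 − (122 + 92 + 37 + 52) gives (4,2) = 107.
Column 4 must total 410; the given cells sum to 378, so (5,4) = 32.
From column 5, 410 − (42 + 112 + 57 + 72) gives (4,5) = 127.
Anti-diagonal must total 410; the given cells sum to 273, so (5,1) = 137.
Row 5 needs 410; the known cells sum to 293, so (5,3) = 117.
Column 1 must total 410; the given cells sum to 343, so (4,1) = 67.
From column 3, 410 − (62 + 132 + 77 + 117) gives (4,3) = 22.

22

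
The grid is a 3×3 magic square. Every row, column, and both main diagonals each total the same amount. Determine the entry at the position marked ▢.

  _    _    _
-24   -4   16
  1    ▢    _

Row 2 is complete and sums to -12; that is the magic constant.
The remaining cell in column 1 is (1,1) = -12 − (-23) = 11.
Main diagonal: 11 + (-4) + ? = -12, so (3,3) = -19.
Anti-diagonal must total -12; the given cells sum to -3, so (1,3) = -9.
Row 1 must total -12; the given cells sum to 2, so (1,2) = -14.
The remaining cell in row 3 is (3,2) = -12 − (-18) = 6.

6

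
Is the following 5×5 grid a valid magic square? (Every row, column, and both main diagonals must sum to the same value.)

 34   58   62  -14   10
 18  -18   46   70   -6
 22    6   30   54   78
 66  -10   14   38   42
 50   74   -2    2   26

No — column 5 sums to 150 but column 1 sums to 190.

Row 1: 34 + 58 + 62 + (-14) + 10 = 150.
Row 2: 18 + (-18) + 46 + 70 + (-6) = 110.
Row 3: 22 + 6 + 30 + 54 + 78 = 190.
Row 4: 66 + (-10) + 14 + 38 + 42 = 150.
Row 5: 50 + 74 + (-2) + 2 + 26 = 150.
Column 1: 34 + 18 + 22 + 66 + 50 = 190.
Column 2: 58 + (-18) + 6 + (-10) + 74 = 110.
Column 3: 62 + 46 + 30 + 14 + (-2) = 150.
Column 4: -14 + 70 + 54 + 38 + 2 = 150.
Column 5: 10 + (-6) + 78 + 42 + 26 = 150.
Main diagonal: 34 + (-18) + 30 + 38 + 26 = 110.
Anti-diagonal: 10 + 70 + 30 + (-10) + 50 = 150.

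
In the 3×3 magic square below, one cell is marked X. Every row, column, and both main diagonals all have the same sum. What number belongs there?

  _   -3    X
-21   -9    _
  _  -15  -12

Column 2 is complete and sums to -27; that is the magic constant.
The remaining cell in row 2 is (2,3) = -27 − (-30) = 3.
Row 3: -15 + (-12) + ? = -27, so (3,1) = 0.
Using column 1: -21 + 0 + ? → (1,1) = -27 − (-21) = -6.
The remaining cell in column 3 is (1,3) = -27 − (-9) = -18.

-18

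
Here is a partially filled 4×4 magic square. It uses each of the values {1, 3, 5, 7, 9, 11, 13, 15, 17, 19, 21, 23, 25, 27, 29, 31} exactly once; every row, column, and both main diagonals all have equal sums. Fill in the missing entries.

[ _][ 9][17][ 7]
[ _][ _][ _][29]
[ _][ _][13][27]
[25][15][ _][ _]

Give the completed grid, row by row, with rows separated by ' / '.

31 9 17 7 / 5 19 11 29 / 3 21 13 27 / 25 15 23 1

The 16 entries sum to 256, so each line sums to 256/4 = 64.
Using row 1: 9 + 17 + 7 + ? → (1,1) = 64 − 33 = 31.
Using column 4: 7 + 29 + 27 + ? → (4,4) = 64 − 63 = 1.
Main diagonal must total 64; the given cells sum to 45, so (2,2) = 19.
Using row 4: 25 + 15 + 1 + ? → (4,3) = 64 − 41 = 23.
The remaining cell in column 2 is (3,2) = 64 − 43 = 21.
From column 3, 64 − (17 + 13 + 23) gives (2,3) = 11.
The remaining cell in row 2 is (2,1) = 64 − 59 = 5.
From row 3, 64 − (21 + 13 + 27) gives (3,1) = 3.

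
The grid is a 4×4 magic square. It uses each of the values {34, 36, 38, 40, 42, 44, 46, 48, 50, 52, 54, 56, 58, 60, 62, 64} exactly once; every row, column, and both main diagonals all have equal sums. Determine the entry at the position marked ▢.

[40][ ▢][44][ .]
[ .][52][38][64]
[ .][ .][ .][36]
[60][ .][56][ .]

62

The 16 entries sum to 784, so each line sums to 784/4 = 196.
The remaining cell in row 2 is (2,1) = 196 − 154 = 42.
Using column 1: 40 + 42 + 60 + ? → (3,1) = 196 − 142 = 54.
Using column 3: 44 + 38 + 56 + ? → (3,3) = 196 − 138 = 58.
Main diagonal needs 196; the known cells sum to 150, so (4,4) = 46.
Row 3: 54 + 58 + 36 + ? = 196, so (3,2) = 48.
Row 4: 60 + 56 + 46 + ? = 196, so (4,2) = 34.
Column 2: 52 + 48 + 34 + ? = 196, so (1,2) = 62.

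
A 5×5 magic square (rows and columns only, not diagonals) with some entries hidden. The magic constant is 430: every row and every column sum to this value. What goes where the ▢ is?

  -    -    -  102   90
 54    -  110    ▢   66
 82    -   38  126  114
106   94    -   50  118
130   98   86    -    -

78

Row 3 needs 430; the known cells sum to 360, so (3,2) = 70.
Row 4: 106 + 94 + 50 + 118 + ? = 430, so (4,3) = 62.
Column 1: 54 + 82 + 106 + 130 + ? = 430, so (1,1) = 58.
Column 3 needs 430; the known cells sum to 296, so (1,3) = 134.
Column 5 must total 430; the given cells sum to 388, so (5,5) = 42.
Row 1: 58 + 134 + 102 + 90 + ? = 430, so (1,2) = 46.
Using row 5: 130 + 98 + 86 + 42 + ? → (5,4) = 430 − 356 = 74.
Column 2 needs 430; the known cells sum to 308, so (2,2) = 122.
Column 4: 102 + 126 + 50 + 74 + ? = 430, so (2,4) = 78.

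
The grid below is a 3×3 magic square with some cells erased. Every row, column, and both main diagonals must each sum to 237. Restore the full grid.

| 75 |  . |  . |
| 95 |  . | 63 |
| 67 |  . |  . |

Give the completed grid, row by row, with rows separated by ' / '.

From row 2, 237 − (95 + 63) gives (2,2) = 79.
Using main diagonal: 75 + 79 + ? → (3,3) = 237 − 154 = 83.
Using anti-diagonal: 79 + 67 + ? → (1,3) = 237 − 146 = 91.
Using row 1: 75 + 91 + ? → (1,2) = 237 − 166 = 71.
From row 3, 237 − (67 + 83) gives (3,2) = 87.

75 71 91 / 95 79 63 / 67 87 83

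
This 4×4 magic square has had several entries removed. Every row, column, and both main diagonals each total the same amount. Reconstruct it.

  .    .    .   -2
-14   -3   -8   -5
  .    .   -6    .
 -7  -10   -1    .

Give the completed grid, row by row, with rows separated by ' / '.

Row 2 is already complete: -14 + -3 + -8 + -5 = -30, so that is the magic constant.
The remaining cell in row 4 is (4,4) = -30 − (-18) = -12.
Column 3: -8 + (-6) + (-1) + ? = -30, so (1,3) = -15.
The remaining cell in column 4 is (3,4) = -30 − (-19) = -11.
Main diagonal needs -30; the known cells sum to -21, so (1,1) = -9.
Using anti-diagonal: -2 + (-8) + (-7) + ? → (3,2) = -30 − (-17) = -13.
Using row 1: -9 + (-15) + (-2) + ? → (1,2) = -30 − (-26) = -4.
The remaining cell in row 3 is (3,1) = -30 − (-30) = 0.

-9 -4 -15 -2 / -14 -3 -8 -5 / 0 -13 -6 -11 / -7 -10 -1 -12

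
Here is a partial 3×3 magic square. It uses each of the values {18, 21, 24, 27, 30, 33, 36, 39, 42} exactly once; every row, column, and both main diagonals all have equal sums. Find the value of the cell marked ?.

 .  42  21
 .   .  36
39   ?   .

The 9 entries sum to 270, so each line sums to 270/3 = 90.
Row 1 must total 90; the given cells sum to 63, so (1,1) = 27.
The remaining cell in column 1 is (2,1) = 90 − 66 = 24.
The remaining cell in column 3 is (3,3) = 90 − 57 = 33.
From main diagonal, 90 − (27 + 33) gives (2,2) = 30.
Row 3 needs 90; the known cells sum to 72, so (3,2) = 18.

18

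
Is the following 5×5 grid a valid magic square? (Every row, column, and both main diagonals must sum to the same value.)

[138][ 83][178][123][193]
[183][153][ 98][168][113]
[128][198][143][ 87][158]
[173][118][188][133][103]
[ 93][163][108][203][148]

Row 1: 138 + 83 + 178 + 123 + 193 = 715.
Row 2: 183 + 153 + 98 + 168 + 113 = 715.
Row 3: 128 + 198 + 143 + 87 + 158 = 714.
Row 4: 173 + 118 + 188 + 133 + 103 = 715.
Row 5: 93 + 163 + 108 + 203 + 148 = 715.
Column 1: 138 + 183 + 128 + 173 + 93 = 715.
Column 2: 83 + 153 + 198 + 118 + 163 = 715.
Column 3: 178 + 98 + 143 + 188 + 108 = 715.
Column 4: 123 + 168 + 87 + 133 + 203 = 714.
Column 5: 193 + 113 + 158 + 103 + 148 = 715.
Main diagonal: 138 + 153 + 143 + 133 + 148 = 715.
Anti-diagonal: 193 + 168 + 143 + 118 + 93 = 715.

No — column 1 sums to 715 but row 3 sums to 714.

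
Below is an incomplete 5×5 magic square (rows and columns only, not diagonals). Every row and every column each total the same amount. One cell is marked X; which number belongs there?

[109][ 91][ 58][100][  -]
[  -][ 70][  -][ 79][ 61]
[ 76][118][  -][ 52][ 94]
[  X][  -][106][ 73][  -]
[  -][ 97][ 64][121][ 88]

82

Column 4 is complete and sums to 425; that is the magic constant.
The remaining cell in row 1 is (1,5) = 425 − 358 = 67.
From row 3, 425 − (76 + 118 + 52 + 94) gives (3,3) = 85.
Row 5: 97 + 64 + 121 + 88 + ? = 425, so (5,1) = 55.
Column 2 must total 425; the given cells sum to 376, so (4,2) = 49.
Column 3: 58 + 85 + 106 + 64 + ? = 425, so (2,3) = 112.
The remaining cell in column 5 is (4,5) = 425 − 310 = 115.
Row 2 needs 425; the known cells sum to 322, so (2,1) = 103.
Row 4 must total 425; the given cells sum to 343, so (4,1) = 82.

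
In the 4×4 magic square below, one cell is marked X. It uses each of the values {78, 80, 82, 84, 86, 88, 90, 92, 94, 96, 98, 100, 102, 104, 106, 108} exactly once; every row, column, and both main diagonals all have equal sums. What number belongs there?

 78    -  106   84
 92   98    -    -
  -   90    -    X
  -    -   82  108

The 16 entries sum to 1488, so each line sums to 1488/4 = 372.
Row 1 must total 372; the given cells sum to 268, so (1,2) = 104.
Column 2 needs 372; the known cells sum to 292, so (4,2) = 80.
The remaining cell in main diagonal is (3,3) = 372 − 284 = 88.
The remaining cell in row 4 is (4,1) = 372 − 270 = 102.
Using column 1: 78 + 92 + 102 + ? → (3,1) = 372 − 272 = 100.
The remaining cell in column 3 is (2,3) = 372 − 276 = 96.
The remaining cell in row 2 is (2,4) = 372 − 286 = 86.
Row 3: 100 + 90 + 88 + ? = 372, so (3,4) = 94.

94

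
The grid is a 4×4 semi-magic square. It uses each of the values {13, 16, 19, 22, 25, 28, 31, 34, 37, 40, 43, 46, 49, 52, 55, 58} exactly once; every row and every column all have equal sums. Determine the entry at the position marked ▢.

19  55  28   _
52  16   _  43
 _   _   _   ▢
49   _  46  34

25

The 16 entries sum to 568, so each line sums to 568/4 = 142.
Row 1 must total 142; the given cells sum to 102, so (1,4) = 40.
Using row 2: 52 + 16 + 43 + ? → (2,3) = 142 − 111 = 31.
Row 4 needs 142; the known cells sum to 129, so (4,2) = 13.
The remaining cell in column 1 is (3,1) = 142 − 120 = 22.
The remaining cell in column 2 is (3,2) = 142 − 84 = 58.
The remaining cell in column 3 is (3,3) = 142 − 105 = 37.
Using column 4: 40 + 43 + 34 + ? → (3,4) = 142 − 117 = 25.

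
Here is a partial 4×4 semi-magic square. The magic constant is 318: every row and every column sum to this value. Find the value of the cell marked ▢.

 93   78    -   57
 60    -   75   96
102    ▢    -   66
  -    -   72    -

Using row 1: 93 + 78 + 57 + ? → (1,3) = 318 − 228 = 90.
Row 2 needs 318; the known cells sum to 231, so (2,2) = 87.
Using column 1: 93 + 60 + 102 + ? → (4,1) = 318 − 255 = 63.
Column 3 needs 318; the known cells sum to 237, so (3,3) = 81.
The remaining cell in column 4 is (4,4) = 318 − 219 = 99.
Using row 3: 102 + 81 + 66 + ? → (3,2) = 318 − 249 = 69.

69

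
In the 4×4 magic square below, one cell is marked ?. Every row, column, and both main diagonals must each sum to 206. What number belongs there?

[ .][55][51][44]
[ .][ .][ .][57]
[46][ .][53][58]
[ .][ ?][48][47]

52

Row 1 must total 206; the given cells sum to 150, so (1,1) = 56.
From row 3, 206 − (46 + 53 + 58) gives (3,2) = 49.
From column 3, 206 − (51 + 53 + 48) gives (2,3) = 54.
From main diagonal, 206 − (56 + 53 + 47) gives (2,2) = 50.
Using anti-diagonal: 44 + 54 + 49 + ? → (4,1) = 206 − 147 = 59.
The remaining cell in row 2 is (2,1) = 206 − 161 = 45.
From row 4, 206 − (59 + 48 + 47) gives (4,2) = 52.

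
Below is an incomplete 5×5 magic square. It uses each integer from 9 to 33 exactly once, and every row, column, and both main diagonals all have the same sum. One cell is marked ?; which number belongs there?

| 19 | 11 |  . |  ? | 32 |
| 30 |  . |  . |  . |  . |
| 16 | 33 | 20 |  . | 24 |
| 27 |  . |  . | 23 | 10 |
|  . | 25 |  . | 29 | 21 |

15

The entries are 9 through 33, which sum to 525, so each line sums to 525/5 = 105.
Using row 3: 16 + 33 + 20 + 24 + ? → (3,4) = 105 − 93 = 12.
The remaining cell in column 1 is (5,1) = 105 − 92 = 13.
From column 5, 105 − (32 + 24 + 10 + 21) gives (2,5) = 18.
Main diagonal: 19 + 20 + 23 + 21 + ? = 105, so (2,2) = 22.
Row 5: 13 + 25 + 29 + 21 + ? = 105, so (5,3) = 17.
Column 2 must total 105; the given cells sum to 91, so (4,2) = 14.
Anti-diagonal: 32 + 20 + 14 + 13 + ? = 105, so (2,4) = 26.
Using row 2: 30 + 22 + 26 + 18 + ? → (2,3) = 105 − 96 = 9.
The remaining cell in row 4 is (4,3) = 105 − 74 = 31.
Column 3: 9 + 20 + 31 + 17 + ? = 105, so (1,3) = 28.
Column 4: 26 + 12 + 23 + 29 + ? = 105, so (1,4) = 15.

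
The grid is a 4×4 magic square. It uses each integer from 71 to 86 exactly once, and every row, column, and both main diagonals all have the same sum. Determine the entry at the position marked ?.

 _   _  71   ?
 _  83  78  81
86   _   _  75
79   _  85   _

The entries are 71 through 86, which sum to 1256, so each line sums to 1256/4 = 314.
Using row 2: 83 + 78 + 81 + ? → (2,1) = 314 − 242 = 72.
Column 1 needs 314; the known cells sum to 237, so (1,1) = 77.
Column 3 must total 314; the given cells sum to 234, so (3,3) = 80.
Main diagonal must total 314; the given cells sum to 240, so (4,4) = 74.
From row 3, 314 − (86 + 80 + 75) gives (3,2) = 73.
Row 4: 79 + 85 + 74 + ? = 314, so (4,2) = 76.
Column 2 must total 314; the given cells sum to 232, so (1,2) = 82.
Column 4: 81 + 75 + 74 + ? = 314, so (1,4) = 84.

84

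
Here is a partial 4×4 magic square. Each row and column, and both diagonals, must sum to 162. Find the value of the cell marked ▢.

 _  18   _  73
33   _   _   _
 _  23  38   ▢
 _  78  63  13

48

From row 4, 162 − (78 + 63 + 13) gives (4,1) = 8.
Using column 2: 18 + 23 + 78 + ? → (2,2) = 162 − 119 = 43.
From main diagonal, 162 − (43 + 38 + 13) gives (1,1) = 68.
Anti-diagonal must total 162; the given cells sum to 104, so (2,3) = 58.
Row 1 needs 162; the known cells sum to 159, so (1,3) = 3.
The remaining cell in row 2 is (2,4) = 162 − 134 = 28.
Column 1 needs 162; the known cells sum to 109, so (3,1) = 53.
From column 4, 162 − (73 + 28 + 13) gives (3,4) = 48.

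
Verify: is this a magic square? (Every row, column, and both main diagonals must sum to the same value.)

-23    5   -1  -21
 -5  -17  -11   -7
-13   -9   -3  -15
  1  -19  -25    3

Yes

Row 1: -23 + 5 + (-1) + (-21) = -40.
Row 2: -5 + (-17) + (-11) + (-7) = -40.
Row 3: -13 + (-9) + (-3) + (-15) = -40.
Row 4: 1 + (-19) + (-25) + 3 = -40.
Column 1: -23 + (-5) + (-13) + 1 = -40.
Column 2: 5 + (-17) + (-9) + (-19) = -40.
Column 3: -1 + (-11) + (-3) + (-25) = -40.
Column 4: -21 + (-7) + (-15) + 3 = -40.
Main diagonal: -23 + (-17) + (-3) + 3 = -40.
Anti-diagonal: -21 + (-11) + (-9) + 1 = -40.
All lines sum to -40.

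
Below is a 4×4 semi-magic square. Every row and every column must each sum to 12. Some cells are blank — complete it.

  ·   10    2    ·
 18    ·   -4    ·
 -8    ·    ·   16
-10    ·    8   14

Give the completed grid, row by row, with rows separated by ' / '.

Row 4 needs 12; the known cells sum to 12, so (4,2) = 0.
The remaining cell in column 1 is (1,1) = 12 − 0 = 12.
Column 3 needs 12; the known cells sum to 6, so (3,3) = 6.
Row 1 needs 12; the known cells sum to 24, so (1,4) = -12.
From row 3, 12 − (-8 + 6 + 16) gives (3,2) = -2.
Column 2: 10 + (-2) + 0 + ? = 12, so (2,2) = 4.
Column 4: -12 + 16 + 14 + ? = 12, so (2,4) = -6.

12 10 2 -12 / 18 4 -4 -6 / -8 -2 6 16 / -10 0 8 14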